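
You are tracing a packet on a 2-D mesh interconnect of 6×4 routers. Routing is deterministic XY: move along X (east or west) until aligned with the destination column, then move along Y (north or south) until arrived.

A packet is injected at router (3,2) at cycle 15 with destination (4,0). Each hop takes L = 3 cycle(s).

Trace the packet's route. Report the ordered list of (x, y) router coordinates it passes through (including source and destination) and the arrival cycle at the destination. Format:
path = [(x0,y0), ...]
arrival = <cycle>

hop 0: (3,2) @ cyc 15
hop 1: (4,2) @ cyc 18  [E]
hop 2: (4,1) @ cyc 21  [S]
hop 3: (4,0) @ cyc 24  [S]

path = [(3,2), (4,2), (4,1), (4,0)]
arrival = 24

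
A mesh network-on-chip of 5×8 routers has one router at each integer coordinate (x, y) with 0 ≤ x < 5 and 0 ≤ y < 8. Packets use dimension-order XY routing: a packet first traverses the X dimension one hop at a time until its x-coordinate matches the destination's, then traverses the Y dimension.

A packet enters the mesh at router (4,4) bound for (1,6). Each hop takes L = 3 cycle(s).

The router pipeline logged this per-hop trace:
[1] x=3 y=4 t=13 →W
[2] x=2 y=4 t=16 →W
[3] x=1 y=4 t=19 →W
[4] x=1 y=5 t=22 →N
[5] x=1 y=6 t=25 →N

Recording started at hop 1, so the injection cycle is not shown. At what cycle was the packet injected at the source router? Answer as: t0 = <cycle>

t0 = 10

cyc[1] = 13 and cyc[k] = t0 + k·L for every k.
Therefore t0 = 13 − L = 10.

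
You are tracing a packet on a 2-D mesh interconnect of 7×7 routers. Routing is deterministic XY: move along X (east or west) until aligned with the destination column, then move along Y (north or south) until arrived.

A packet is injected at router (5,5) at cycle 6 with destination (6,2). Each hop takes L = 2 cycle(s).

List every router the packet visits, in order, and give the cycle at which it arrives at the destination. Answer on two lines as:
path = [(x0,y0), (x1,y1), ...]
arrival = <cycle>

t=6: at (5,5)
t=8: at (6,5) after E
t=10: at (6,4) after S
t=12: at (6,3) after S
t=14: at (6,2) after S

path = [(5,5), (6,5), (6,4), (6,3), (6,2)]
arrival = 14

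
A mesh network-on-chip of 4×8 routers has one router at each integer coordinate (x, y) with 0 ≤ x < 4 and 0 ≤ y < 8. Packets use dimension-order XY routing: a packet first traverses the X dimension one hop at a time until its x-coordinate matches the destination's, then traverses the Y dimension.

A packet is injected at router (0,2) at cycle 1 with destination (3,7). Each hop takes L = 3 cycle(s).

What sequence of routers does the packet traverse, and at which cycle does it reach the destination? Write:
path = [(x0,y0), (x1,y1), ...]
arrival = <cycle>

path = [(0,2), (1,2), (2,2), (3,2), (3,3), (3,4), (3,5), (3,6), (3,7)]
arrival = 25

t=1: at (0,2)
t=4: at (1,2) after E
t=7: at (2,2) after E
t=10: at (3,2) after E
t=13: at (3,3) after N
t=16: at (3,4) after N
t=19: at (3,5) after N
t=22: at (3,6) after N
t=25: at (3,7) after N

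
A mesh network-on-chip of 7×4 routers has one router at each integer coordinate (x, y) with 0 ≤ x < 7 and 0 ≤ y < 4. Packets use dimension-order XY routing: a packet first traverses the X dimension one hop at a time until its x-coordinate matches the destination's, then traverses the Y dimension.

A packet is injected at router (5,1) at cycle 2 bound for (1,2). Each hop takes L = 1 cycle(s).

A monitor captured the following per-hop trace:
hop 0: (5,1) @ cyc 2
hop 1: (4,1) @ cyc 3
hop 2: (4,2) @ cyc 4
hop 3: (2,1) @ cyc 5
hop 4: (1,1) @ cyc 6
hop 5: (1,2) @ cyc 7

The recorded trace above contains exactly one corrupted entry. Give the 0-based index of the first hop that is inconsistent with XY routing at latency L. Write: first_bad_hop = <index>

[1] (-1,+0) / 1c ⇒ ok
[2] (+0,+1) / 1c ⇒ BAD: Y-move but x=4≠1

first_bad_hop = 2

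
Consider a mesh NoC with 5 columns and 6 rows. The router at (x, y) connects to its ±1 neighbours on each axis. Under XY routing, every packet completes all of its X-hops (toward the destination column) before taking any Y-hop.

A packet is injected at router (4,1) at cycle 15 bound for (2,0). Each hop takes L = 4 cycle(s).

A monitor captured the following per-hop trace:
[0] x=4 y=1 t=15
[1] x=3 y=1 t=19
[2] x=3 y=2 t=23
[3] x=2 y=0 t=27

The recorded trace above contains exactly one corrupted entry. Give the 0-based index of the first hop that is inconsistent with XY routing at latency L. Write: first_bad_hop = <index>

first_bad_hop = 2

check 1→ d=(-1,0) cyc+4: ok
check 2→ d=(0,1) cyc+4: BAD: Y-move but x=3≠2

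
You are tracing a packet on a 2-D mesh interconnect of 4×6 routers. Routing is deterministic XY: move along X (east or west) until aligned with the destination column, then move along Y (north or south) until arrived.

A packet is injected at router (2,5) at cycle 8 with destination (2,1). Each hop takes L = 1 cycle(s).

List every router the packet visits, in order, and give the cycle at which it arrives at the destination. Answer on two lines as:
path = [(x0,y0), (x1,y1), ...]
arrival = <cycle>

path = [(2,5), (2,4), (2,3), (2,2), (2,1)]
arrival = 12

hop 0: (2,5) @ cyc 8
hop 1: (2,4) @ cyc 9  [S]
hop 2: (2,3) @ cyc 10  [S]
hop 3: (2,2) @ cyc 11  [S]
hop 4: (2,1) @ cyc 12  [S]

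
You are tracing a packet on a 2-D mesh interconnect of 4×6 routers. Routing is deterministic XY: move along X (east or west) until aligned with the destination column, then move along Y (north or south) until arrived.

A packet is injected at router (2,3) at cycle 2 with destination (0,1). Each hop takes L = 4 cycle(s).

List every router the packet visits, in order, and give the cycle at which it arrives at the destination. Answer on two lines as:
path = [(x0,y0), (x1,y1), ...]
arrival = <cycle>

hop 0: (2,3) @ cyc 2
hop 1: (1,3) @ cyc 6  [W]
hop 2: (0,3) @ cyc 10  [W]
hop 3: (0,2) @ cyc 14  [S]
hop 4: (0,1) @ cyc 18  [S]

path = [(2,3), (1,3), (0,3), (0,2), (0,1)]
arrival = 18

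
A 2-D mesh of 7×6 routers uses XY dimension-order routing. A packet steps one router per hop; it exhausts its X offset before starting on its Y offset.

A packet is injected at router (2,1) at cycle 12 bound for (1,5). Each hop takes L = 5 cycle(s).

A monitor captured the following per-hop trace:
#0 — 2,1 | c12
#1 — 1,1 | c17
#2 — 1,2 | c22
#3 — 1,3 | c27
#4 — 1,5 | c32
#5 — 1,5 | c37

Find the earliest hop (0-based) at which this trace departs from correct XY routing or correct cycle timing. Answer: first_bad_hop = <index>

hop 1: step (-1,+0), +5 cyc — ok
hop 2: step (+0,+1), +5 cyc — ok
hop 3: step (+0,+1), +5 cyc — ok
hop 4: step (+0,+2), +5 cyc — BAD: non-unit step

first_bad_hop = 4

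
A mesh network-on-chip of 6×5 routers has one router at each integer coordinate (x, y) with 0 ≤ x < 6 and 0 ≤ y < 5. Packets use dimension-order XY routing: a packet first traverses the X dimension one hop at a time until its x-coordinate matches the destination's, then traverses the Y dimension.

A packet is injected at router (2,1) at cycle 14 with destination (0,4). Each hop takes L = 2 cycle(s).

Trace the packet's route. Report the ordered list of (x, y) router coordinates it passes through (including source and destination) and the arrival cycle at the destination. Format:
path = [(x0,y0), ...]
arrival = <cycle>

src (2,1)  cyc=14
W→(1,1)  cyc=16
W→(0,1)  cyc=18
N→(0,2)  cyc=20
N→(0,3)  cyc=22
N→(0,4)  cyc=24

path = [(2,1), (1,1), (0,1), (0,2), (0,3), (0,4)]
arrival = 24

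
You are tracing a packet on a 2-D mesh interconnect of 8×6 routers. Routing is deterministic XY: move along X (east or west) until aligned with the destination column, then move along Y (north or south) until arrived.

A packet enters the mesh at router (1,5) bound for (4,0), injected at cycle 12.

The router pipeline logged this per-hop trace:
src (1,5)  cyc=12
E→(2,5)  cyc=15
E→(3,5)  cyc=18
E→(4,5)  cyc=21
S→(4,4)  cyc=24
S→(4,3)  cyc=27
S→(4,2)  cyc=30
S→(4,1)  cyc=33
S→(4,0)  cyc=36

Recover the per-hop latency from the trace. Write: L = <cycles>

Between hops 0 and 1 the cycle counter advances 15 − 12 = 3.
Each hop adds L, hence L = 3.

L = 3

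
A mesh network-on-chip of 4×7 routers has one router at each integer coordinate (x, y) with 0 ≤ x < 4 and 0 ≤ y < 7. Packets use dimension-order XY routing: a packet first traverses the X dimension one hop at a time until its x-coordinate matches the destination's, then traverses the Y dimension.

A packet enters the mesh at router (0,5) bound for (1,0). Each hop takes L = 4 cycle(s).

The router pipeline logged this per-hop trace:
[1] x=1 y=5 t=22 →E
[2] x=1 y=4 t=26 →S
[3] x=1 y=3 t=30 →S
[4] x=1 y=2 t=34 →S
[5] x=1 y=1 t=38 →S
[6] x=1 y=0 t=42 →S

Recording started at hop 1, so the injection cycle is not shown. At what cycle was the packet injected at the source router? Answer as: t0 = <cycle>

t0 = 18

Hop 1 reached at cycle 22; hop k is at t0 + k·L.
So t0 = 22 − 1·4 = 18.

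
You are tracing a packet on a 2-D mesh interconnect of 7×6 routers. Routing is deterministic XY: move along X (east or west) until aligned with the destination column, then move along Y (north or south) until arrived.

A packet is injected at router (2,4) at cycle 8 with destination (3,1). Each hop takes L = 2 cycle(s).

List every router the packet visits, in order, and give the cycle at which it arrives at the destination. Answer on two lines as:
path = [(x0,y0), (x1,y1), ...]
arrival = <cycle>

  0. router=(2,4) cycle=8 (inject)
  1. router=(3,4) cycle=10 dir=E
  2. router=(3,3) cycle=12 dir=S
  3. router=(3,2) cycle=14 dir=S
  4. router=(3,1) cycle=16 dir=S

path = [(2,4), (3,4), (3,3), (3,2), (3,1)]
arrival = 16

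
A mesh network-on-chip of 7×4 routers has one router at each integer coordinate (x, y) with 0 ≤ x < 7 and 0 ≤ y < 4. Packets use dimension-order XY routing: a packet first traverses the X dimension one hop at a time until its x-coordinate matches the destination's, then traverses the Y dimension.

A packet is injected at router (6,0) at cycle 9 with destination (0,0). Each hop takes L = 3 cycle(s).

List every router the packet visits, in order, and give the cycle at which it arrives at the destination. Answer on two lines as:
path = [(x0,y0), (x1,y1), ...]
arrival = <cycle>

path = [(6,0), (5,0), (4,0), (3,0), (2,0), (1,0), (0,0)]
arrival = 27

hop 0: (6,0) @ cyc 9
hop 1: (5,0) @ cyc 12  [W]
hop 2: (4,0) @ cyc 15  [W]
hop 3: (3,0) @ cyc 18  [W]
hop 4: (2,0) @ cyc 21  [W]
hop 5: (1,0) @ cyc 24  [W]
hop 6: (0,0) @ cyc 27  [W]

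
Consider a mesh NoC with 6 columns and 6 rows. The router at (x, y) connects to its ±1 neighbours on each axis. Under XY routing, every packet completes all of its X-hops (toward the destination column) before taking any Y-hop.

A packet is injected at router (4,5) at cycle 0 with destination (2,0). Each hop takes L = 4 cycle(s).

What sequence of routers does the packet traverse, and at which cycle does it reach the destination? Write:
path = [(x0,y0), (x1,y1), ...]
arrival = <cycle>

#0 — 4,5 | c0
#1 — 3,5 | c4 | W
#2 — 2,5 | c8 | W
#3 — 2,4 | c12 | S
#4 — 2,3 | c16 | S
#5 — 2,2 | c20 | S
#6 — 2,1 | c24 | S
#7 — 2,0 | c28 | S

path = [(4,5), (3,5), (2,5), (2,4), (2,3), (2,2), (2,1), (2,0)]
arrival = 28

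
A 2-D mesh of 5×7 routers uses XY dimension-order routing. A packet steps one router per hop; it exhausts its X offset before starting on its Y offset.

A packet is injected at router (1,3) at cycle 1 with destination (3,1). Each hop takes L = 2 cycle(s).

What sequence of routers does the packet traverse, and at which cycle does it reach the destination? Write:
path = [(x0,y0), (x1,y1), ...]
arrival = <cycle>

t=1: at (1,3)
t=3: at (2,3) after E
t=5: at (3,3) after E
t=7: at (3,2) after S
t=9: at (3,1) after S

path = [(1,3), (2,3), (3,3), (3,2), (3,1)]
arrival = 9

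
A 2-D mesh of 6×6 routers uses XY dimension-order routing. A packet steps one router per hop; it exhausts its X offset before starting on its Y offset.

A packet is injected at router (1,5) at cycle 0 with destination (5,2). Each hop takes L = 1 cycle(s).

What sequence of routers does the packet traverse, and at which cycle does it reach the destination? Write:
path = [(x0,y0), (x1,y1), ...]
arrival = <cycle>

  0. router=(1,5) cycle=0 (inject)
  1. router=(2,5) cycle=1 dir=E
  2. router=(3,5) cycle=2 dir=E
  3. router=(4,5) cycle=3 dir=E
  4. router=(5,5) cycle=4 dir=E
  5. router=(5,4) cycle=5 dir=S
  6. router=(5,3) cycle=6 dir=S
  7. router=(5,2) cycle=7 dir=S

path = [(1,5), (2,5), (3,5), (4,5), (5,5), (5,4), (5,3), (5,2)]
arrival = 7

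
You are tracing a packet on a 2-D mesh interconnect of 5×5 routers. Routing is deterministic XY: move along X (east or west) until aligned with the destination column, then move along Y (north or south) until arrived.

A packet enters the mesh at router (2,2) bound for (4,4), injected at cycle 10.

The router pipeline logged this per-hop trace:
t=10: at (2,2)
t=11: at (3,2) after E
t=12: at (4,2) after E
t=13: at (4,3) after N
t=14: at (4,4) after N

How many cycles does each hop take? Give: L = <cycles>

Δcyc across hop 0→1: 11 − 10 = 1.
One hop costs L cycles, so L = 1.

L = 1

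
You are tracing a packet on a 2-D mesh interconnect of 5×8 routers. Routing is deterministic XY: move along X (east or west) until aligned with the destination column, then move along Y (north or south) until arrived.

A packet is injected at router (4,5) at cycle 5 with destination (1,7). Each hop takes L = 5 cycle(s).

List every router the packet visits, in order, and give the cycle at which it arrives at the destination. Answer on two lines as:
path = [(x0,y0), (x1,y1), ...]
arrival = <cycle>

[0] x=4 y=5 t=5
[1] x=3 y=5 t=10 →W
[2] x=2 y=5 t=15 →W
[3] x=1 y=5 t=20 →W
[4] x=1 y=6 t=25 →N
[5] x=1 y=7 t=30 →N

path = [(4,5), (3,5), (2,5), (1,5), (1,6), (1,7)]
arrival = 30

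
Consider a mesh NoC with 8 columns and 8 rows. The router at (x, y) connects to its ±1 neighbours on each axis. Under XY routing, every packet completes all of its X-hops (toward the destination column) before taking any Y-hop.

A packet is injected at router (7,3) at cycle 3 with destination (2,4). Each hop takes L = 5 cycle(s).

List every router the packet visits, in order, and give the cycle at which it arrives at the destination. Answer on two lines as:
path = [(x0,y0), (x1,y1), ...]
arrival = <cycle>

path = [(7,3), (6,3), (5,3), (4,3), (3,3), (2,3), (2,4)]
arrival = 33

hop 0: (7,3) @ cyc 3
hop 1: (6,3) @ cyc 8  [W]
hop 2: (5,3) @ cyc 13  [W]
hop 3: (4,3) @ cyc 18  [W]
hop 4: (3,3) @ cyc 23  [W]
hop 5: (2,3) @ cyc 28  [W]
hop 6: (2,4) @ cyc 33  [N]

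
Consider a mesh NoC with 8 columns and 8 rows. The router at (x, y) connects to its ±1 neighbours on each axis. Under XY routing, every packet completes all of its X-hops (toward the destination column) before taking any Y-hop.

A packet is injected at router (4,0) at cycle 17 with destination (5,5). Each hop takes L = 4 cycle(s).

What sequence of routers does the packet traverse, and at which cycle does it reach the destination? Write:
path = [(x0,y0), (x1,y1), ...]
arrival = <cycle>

path = [(4,0), (5,0), (5,1), (5,2), (5,3), (5,4), (5,5)]
arrival = 41

[0] x=4 y=0 t=17
[1] x=5 y=0 t=21 →E
[2] x=5 y=1 t=25 →N
[3] x=5 y=2 t=29 →N
[4] x=5 y=3 t=33 →N
[5] x=5 y=4 t=37 →N
[6] x=5 y=5 t=41 →N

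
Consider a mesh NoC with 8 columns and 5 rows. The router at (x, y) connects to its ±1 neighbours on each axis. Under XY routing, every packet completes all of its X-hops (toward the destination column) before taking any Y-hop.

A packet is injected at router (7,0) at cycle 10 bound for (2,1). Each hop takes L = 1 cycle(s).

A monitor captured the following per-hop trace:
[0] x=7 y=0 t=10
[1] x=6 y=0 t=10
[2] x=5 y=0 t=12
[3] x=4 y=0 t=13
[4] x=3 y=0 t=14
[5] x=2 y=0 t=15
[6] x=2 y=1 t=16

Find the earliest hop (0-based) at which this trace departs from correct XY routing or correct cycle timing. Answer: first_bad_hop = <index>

  1: Δx=-1 Δy=+0 Δt=0 [BAD: Δcyc=0≠L]

first_bad_hop = 1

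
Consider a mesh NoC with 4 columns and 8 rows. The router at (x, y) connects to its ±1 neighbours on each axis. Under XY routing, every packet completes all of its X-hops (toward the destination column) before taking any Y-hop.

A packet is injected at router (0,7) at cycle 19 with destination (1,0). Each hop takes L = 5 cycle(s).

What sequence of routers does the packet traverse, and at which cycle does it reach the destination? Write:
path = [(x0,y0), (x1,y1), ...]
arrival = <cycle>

[0] x=0 y=7 t=19
[1] x=1 y=7 t=24 →E
[2] x=1 y=6 t=29 →S
[3] x=1 y=5 t=34 →S
[4] x=1 y=4 t=39 →S
[5] x=1 y=3 t=44 →S
[6] x=1 y=2 t=49 →S
[7] x=1 y=1 t=54 →S
[8] x=1 y=0 t=59 →S

path = [(0,7), (1,7), (1,6), (1,5), (1,4), (1,3), (1,2), (1,1), (1,0)]
arrival = 59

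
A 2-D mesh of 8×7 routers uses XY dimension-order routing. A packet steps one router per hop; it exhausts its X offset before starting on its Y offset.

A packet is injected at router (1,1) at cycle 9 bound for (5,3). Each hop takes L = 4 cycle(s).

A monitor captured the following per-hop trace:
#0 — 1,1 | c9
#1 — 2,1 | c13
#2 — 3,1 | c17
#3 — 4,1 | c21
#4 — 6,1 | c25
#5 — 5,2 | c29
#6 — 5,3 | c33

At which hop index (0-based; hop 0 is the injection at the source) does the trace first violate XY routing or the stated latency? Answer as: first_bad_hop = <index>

[1] (+1,+0) / 4c ⇒ ok
[2] (+1,+0) / 4c ⇒ ok
[3] (+1,+0) / 4c ⇒ ok
[4] (+2,+0) / 4c ⇒ BAD: non-unit step

first_bad_hop = 4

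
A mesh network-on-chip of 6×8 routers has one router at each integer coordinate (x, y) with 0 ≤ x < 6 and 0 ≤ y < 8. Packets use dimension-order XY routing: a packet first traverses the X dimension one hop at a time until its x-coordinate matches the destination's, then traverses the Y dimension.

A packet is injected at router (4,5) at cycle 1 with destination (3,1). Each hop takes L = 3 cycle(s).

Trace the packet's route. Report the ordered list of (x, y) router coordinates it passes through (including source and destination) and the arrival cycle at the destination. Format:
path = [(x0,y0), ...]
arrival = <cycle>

t=1: at (4,5)
t=4: at (3,5) after W
t=7: at (3,4) after S
t=10: at (3,3) after S
t=13: at (3,2) after S
t=16: at (3,1) after S

path = [(4,5), (3,5), (3,4), (3,3), (3,2), (3,1)]
arrival = 16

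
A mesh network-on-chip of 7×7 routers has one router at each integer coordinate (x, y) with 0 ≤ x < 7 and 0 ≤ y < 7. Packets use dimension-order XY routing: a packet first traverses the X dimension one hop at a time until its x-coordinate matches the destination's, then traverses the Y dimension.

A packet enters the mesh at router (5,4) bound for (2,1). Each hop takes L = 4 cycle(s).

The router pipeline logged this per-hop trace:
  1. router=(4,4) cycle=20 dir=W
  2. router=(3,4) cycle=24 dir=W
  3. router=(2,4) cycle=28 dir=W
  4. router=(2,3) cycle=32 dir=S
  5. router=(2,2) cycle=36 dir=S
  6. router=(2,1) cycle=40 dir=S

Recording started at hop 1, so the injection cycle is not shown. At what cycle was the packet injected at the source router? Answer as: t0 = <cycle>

At hop 1 the cycle is 20; in general cyc_k = t0 + kL.
Therefore t0 = 20 − L = 16.

t0 = 16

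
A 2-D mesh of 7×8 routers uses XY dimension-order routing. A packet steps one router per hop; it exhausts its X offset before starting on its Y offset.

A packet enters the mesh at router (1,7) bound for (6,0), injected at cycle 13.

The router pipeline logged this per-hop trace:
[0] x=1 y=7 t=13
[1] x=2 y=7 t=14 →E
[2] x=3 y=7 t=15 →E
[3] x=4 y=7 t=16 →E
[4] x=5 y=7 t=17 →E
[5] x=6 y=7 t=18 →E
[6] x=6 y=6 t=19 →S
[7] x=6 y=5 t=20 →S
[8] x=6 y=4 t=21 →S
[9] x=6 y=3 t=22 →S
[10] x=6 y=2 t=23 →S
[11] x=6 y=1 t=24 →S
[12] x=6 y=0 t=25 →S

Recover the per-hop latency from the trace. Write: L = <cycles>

L = 1

Between hops 0 and 1 the cycle counter advances 14 − 13 = 1.
Each hop adds L, hence L = 1.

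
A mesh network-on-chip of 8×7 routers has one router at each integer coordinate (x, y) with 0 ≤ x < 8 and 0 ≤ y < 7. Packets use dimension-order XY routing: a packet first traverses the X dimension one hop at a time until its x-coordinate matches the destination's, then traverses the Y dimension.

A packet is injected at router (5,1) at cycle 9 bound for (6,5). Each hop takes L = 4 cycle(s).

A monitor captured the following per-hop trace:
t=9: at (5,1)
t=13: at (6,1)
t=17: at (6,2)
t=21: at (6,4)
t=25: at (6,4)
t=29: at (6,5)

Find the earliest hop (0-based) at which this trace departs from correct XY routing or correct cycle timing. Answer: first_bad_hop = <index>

check 1→ d=(1,0) cyc+4: ok
check 2→ d=(0,1) cyc+4: ok
check 3→ d=(0,2) cyc+4: BAD: non-unit step

first_bad_hop = 3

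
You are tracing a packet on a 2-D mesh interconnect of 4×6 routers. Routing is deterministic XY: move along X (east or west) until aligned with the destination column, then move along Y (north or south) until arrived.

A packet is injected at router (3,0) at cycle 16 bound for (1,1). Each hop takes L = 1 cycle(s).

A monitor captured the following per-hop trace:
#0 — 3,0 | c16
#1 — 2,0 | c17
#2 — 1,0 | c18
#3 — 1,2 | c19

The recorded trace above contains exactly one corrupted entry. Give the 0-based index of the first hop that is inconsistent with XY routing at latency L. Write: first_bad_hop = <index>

[1] (-1,+0) / 1c ⇒ ok
[2] (-1,+0) / 1c ⇒ ok
[3] (+0,+2) / 1c ⇒ BAD: non-unit step

first_bad_hop = 3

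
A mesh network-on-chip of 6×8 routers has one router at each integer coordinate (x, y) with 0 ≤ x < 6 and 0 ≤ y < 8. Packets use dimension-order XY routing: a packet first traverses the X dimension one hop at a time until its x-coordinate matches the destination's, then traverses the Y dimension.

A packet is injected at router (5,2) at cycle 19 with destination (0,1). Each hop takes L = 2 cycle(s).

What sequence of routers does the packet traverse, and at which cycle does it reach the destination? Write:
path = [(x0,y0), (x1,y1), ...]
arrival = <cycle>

path = [(5,2), (4,2), (3,2), (2,2), (1,2), (0,2), (0,1)]
arrival = 31

[0] x=5 y=2 t=19
[1] x=4 y=2 t=21 →W
[2] x=3 y=2 t=23 →W
[3] x=2 y=2 t=25 →W
[4] x=1 y=2 t=27 →W
[5] x=0 y=2 t=29 →W
[6] x=0 y=1 t=31 →S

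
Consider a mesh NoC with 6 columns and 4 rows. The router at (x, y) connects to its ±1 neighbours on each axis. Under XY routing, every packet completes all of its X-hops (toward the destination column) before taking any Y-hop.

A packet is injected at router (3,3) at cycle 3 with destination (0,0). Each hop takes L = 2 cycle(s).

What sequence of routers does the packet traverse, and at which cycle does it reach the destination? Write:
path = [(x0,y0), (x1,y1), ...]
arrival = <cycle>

path = [(3,3), (2,3), (1,3), (0,3), (0,2), (0,1), (0,0)]
arrival = 15

src (3,3)  cyc=3
W→(2,3)  cyc=5
W→(1,3)  cyc=7
W→(0,3)  cyc=9
S→(0,2)  cyc=11
S→(0,1)  cyc=13
S→(0,0)  cyc=15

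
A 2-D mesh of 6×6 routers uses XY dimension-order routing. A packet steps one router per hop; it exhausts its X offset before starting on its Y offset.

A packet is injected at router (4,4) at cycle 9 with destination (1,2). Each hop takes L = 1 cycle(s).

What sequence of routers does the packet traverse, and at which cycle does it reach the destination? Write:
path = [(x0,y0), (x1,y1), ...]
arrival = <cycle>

path = [(4,4), (3,4), (2,4), (1,4), (1,3), (1,2)]
arrival = 14

t=9: at (4,4)
t=10: at (3,4) after W
t=11: at (2,4) after W
t=12: at (1,4) after W
t=13: at (1,3) after S
t=14: at (1,2) after S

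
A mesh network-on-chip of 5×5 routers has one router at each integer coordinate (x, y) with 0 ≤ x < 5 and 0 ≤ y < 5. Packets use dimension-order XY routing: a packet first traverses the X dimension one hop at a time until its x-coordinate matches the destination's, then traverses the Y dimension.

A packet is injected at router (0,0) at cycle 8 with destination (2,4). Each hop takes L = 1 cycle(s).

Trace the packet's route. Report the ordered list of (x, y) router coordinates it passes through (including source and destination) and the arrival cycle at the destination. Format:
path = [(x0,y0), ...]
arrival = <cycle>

#0 — 0,0 | c8
#1 — 1,0 | c9 | E
#2 — 2,0 | c10 | E
#3 — 2,1 | c11 | N
#4 — 2,2 | c12 | N
#5 — 2,3 | c13 | N
#6 — 2,4 | c14 | N

path = [(0,0), (1,0), (2,0), (2,1), (2,2), (2,3), (2,4)]
arrival = 14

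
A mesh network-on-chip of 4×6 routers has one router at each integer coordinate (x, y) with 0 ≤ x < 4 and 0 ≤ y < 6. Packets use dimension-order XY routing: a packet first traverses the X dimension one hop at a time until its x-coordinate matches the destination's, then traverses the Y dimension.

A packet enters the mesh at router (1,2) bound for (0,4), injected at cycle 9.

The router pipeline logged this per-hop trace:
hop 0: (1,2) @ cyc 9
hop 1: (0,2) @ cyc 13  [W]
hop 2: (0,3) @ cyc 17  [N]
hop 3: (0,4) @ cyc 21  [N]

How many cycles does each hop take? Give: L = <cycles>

Δcyc across hop 0→1: 13 − 9 = 4.
Each hop adds L, hence L = 4.

L = 4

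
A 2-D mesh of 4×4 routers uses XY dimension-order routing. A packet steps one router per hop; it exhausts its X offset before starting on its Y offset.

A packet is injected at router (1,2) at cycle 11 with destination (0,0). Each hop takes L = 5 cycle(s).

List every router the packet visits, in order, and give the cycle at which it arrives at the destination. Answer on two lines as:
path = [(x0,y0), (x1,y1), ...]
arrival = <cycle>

path = [(1,2), (0,2), (0,1), (0,0)]
arrival = 26

[0] x=1 y=2 t=11
[1] x=0 y=2 t=16 →W
[2] x=0 y=1 t=21 →S
[3] x=0 y=0 t=26 →S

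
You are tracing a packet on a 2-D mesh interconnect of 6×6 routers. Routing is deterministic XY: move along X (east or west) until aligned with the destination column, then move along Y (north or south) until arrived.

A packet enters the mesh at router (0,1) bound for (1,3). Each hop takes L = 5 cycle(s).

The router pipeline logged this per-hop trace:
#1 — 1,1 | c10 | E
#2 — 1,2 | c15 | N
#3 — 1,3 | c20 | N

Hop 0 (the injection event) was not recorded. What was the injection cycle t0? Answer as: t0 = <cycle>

t0 = 5

The first recorded entry is hop 1 at cycle 10.
Therefore t0 = 10 − L = 5.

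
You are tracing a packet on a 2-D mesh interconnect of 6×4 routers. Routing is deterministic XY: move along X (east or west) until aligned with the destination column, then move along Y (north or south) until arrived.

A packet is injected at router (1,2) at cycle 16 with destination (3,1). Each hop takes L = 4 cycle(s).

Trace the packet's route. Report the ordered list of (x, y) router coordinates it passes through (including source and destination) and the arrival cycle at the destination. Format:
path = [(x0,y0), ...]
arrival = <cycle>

path = [(1,2), (2,2), (3,2), (3,1)]
arrival = 28

#0 — 1,2 | c16
#1 — 2,2 | c20 | E
#2 — 3,2 | c24 | E
#3 — 3,1 | c28 | S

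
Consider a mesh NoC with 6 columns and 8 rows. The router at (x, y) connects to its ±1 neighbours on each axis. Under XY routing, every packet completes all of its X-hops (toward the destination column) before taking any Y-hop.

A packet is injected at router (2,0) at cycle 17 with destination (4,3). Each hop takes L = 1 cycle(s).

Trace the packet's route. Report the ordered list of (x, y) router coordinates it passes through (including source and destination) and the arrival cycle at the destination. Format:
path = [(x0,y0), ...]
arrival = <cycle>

path = [(2,0), (3,0), (4,0), (4,1), (4,2), (4,3)]
arrival = 22

hop 0: (2,0) @ cyc 17
hop 1: (3,0) @ cyc 18  [E]
hop 2: (4,0) @ cyc 19  [E]
hop 3: (4,1) @ cyc 20  [N]
hop 4: (4,2) @ cyc 21  [N]
hop 5: (4,3) @ cyc 22  [N]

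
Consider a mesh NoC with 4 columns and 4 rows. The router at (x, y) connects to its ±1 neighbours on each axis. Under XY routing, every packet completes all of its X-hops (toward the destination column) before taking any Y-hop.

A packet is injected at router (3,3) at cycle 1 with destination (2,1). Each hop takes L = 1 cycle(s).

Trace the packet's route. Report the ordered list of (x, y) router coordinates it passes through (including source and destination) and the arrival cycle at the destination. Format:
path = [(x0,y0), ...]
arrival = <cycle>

src (3,3)  cyc=1
W→(2,3)  cyc=2
S→(2,2)  cyc=3
S→(2,1)  cyc=4

path = [(3,3), (2,3), (2,2), (2,1)]
arrival = 4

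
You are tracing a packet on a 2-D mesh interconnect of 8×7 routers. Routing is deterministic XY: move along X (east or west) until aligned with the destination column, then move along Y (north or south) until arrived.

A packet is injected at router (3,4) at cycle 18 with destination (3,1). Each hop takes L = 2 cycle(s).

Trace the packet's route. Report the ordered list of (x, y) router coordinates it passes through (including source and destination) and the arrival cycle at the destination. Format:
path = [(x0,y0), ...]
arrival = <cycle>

t=18: at (3,4)
t=20: at (3,3) after S
t=22: at (3,2) after S
t=24: at (3,1) after S

path = [(3,4), (3,3), (3,2), (3,1)]
arrival = 24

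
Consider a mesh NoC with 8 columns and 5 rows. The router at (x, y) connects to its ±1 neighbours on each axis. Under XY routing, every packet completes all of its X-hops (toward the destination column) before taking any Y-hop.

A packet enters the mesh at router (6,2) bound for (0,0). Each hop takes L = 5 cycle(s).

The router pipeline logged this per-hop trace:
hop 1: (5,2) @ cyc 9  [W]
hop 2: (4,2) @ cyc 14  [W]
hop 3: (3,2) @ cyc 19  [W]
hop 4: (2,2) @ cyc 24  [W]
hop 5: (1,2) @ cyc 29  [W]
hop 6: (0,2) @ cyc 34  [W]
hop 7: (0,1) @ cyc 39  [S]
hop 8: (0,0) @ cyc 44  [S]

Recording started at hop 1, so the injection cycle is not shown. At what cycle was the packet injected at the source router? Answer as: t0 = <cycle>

t0 = 4

The first recorded entry is hop 1 at cycle 9.
Therefore t0 = 9 − L = 4.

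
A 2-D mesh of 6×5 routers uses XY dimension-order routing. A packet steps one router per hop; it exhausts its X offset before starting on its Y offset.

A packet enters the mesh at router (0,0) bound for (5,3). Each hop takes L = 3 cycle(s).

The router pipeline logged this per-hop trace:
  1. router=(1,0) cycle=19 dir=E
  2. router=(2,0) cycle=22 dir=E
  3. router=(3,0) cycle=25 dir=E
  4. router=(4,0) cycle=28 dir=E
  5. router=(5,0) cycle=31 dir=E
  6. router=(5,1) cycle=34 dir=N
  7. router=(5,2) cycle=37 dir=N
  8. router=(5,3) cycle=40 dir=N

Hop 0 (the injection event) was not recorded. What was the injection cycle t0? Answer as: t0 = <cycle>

t0 = 16

cyc[1] = 19 and cyc[k] = t0 + k·L for every k.
t0 = cyc[1] − L = 19 − 3 = 16.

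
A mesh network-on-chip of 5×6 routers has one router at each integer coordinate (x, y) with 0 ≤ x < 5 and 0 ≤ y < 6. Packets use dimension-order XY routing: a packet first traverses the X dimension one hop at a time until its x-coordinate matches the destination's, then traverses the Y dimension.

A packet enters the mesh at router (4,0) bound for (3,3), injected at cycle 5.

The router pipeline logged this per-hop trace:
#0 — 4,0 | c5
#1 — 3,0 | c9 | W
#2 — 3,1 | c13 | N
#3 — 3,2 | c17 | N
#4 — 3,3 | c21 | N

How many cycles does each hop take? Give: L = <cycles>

cyc[1] − cyc[0] = 9 − 5 = 4.
One hop costs L cycles, so L = 4.

L = 4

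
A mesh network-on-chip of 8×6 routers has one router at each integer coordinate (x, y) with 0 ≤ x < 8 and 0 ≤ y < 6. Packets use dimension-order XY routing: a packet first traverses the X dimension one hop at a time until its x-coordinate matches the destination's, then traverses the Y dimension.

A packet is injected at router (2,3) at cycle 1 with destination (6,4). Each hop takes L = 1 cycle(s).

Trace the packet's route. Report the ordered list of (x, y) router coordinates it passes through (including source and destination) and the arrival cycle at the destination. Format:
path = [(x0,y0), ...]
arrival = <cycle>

path = [(2,3), (3,3), (4,3), (5,3), (6,3), (6,4)]
arrival = 6

src (2,3)  cyc=1
E→(3,3)  cyc=2
E→(4,3)  cyc=3
E→(5,3)  cyc=4
E→(6,3)  cyc=5
N→(6,4)  cyc=6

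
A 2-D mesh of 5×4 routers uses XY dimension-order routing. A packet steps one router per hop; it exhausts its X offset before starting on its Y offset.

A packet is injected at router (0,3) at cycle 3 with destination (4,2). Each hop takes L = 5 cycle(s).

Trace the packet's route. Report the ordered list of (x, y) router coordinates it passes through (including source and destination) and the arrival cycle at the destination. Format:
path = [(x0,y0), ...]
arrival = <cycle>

path = [(0,3), (1,3), (2,3), (3,3), (4,3), (4,2)]
arrival = 28

t=3: at (0,3)
t=8: at (1,3) after E
t=13: at (2,3) after E
t=18: at (3,3) after E
t=23: at (4,3) after E
t=28: at (4,2) after S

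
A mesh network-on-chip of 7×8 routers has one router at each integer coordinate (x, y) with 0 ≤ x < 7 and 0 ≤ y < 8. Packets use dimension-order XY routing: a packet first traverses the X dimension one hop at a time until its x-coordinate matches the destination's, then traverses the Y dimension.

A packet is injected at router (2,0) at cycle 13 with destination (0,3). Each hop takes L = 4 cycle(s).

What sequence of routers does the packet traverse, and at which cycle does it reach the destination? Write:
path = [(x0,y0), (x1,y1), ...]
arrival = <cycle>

path = [(2,0), (1,0), (0,0), (0,1), (0,2), (0,3)]
arrival = 33

t=13: at (2,0)
t=17: at (1,0) after W
t=21: at (0,0) after W
t=25: at (0,1) after N
t=29: at (0,2) after N
t=33: at (0,3) after N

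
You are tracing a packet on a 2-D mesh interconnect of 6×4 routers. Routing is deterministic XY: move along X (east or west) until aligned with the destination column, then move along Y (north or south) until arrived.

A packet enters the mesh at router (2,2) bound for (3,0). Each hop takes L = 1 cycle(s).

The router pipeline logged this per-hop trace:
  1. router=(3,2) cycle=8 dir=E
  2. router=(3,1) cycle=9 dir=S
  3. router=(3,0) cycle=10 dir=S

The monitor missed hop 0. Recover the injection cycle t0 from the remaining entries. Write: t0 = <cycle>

Hop 1 reached at cycle 8; hop k is at t0 + k·L.
Therefore t0 = 8 − L = 7.

t0 = 7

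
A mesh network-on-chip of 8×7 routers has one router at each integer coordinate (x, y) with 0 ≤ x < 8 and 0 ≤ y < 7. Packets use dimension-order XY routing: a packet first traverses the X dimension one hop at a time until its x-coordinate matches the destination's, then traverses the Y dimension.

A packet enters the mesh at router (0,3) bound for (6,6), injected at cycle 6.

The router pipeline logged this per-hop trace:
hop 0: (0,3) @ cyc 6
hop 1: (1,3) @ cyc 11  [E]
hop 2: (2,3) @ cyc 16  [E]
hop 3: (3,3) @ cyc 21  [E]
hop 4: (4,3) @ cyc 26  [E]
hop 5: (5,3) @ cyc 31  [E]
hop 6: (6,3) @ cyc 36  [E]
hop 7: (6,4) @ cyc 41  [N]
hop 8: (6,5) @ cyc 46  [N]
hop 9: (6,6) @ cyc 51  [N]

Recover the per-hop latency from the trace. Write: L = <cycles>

From hop 0 (6) to hop 1 (11): +5 cycles.
One hop costs L cycles, so L = 5.

L = 5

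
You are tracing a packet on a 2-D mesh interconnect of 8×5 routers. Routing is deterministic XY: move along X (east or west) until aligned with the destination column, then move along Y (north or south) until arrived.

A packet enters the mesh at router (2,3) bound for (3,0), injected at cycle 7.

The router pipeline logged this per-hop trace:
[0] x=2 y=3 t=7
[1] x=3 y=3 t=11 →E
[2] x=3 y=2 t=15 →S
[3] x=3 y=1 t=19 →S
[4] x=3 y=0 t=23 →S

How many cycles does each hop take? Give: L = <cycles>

L = 4

From hop 0 (7) to hop 1 (11): +4 cycles.
Per-hop latency L = Δcyc = 4.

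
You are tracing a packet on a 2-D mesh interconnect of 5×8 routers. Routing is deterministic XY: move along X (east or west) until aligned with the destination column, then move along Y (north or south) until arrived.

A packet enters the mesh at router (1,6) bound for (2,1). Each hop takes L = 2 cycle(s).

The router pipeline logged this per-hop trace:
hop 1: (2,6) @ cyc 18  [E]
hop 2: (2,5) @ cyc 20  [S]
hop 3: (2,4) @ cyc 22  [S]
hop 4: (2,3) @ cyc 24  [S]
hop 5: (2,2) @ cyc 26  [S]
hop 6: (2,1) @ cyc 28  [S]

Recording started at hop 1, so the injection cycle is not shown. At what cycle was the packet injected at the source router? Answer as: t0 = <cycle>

t0 = 16

The first recorded entry is hop 1 at cycle 18.
t0 = cyc[1] − L = 18 − 2 = 16.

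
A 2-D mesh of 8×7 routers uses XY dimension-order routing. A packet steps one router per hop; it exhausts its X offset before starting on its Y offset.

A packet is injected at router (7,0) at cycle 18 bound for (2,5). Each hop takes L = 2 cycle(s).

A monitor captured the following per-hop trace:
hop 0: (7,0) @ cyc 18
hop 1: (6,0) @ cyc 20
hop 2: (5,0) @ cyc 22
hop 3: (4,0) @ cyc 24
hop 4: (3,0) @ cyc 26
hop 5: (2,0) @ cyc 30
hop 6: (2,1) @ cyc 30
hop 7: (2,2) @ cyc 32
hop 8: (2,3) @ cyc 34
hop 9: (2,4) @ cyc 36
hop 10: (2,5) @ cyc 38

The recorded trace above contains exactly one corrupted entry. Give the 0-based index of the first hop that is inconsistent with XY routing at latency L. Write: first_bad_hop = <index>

first_bad_hop = 5

check 1→ d=(-1,0) cyc+2: ok
check 2→ d=(-1,0) cyc+2: ok
check 3→ d=(-1,0) cyc+2: ok
check 4→ d=(-1,0) cyc+2: ok
check 5→ d=(-1,0) cyc+4: BAD: Δcyc=4≠L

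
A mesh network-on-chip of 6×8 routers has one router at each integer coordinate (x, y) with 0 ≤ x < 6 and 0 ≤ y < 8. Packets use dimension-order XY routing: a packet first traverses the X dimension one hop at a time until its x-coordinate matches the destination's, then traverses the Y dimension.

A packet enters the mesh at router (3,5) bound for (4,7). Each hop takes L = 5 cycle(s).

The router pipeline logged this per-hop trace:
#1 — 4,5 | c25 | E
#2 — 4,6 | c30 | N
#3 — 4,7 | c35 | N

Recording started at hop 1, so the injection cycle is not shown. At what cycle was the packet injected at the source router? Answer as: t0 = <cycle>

The first recorded entry is hop 1 at cycle 25.
t0 = cyc[1] − L = 25 − 5 = 20.

t0 = 20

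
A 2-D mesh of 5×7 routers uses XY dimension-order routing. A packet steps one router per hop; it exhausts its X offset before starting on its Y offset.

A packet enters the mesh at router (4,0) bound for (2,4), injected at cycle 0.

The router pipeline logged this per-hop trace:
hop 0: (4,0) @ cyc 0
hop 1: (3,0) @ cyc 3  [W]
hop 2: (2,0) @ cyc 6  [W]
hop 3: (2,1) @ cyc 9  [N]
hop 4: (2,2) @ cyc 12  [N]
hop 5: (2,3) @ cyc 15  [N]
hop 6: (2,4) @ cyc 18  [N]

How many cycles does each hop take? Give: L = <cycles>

Δcyc across hop 0→1: 3 − 0 = 3.
That increment is L by definition: L = 3.

L = 3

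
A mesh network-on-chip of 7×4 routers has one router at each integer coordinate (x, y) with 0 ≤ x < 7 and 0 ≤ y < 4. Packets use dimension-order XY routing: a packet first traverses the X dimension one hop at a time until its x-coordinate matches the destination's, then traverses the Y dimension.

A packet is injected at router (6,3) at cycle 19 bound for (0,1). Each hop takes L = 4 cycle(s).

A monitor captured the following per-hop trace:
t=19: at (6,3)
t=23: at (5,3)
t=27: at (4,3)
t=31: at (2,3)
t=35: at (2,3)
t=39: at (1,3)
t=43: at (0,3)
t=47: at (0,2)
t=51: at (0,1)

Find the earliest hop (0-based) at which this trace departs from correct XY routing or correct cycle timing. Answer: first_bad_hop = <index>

first_bad_hop = 3

  1: Δx=-1 Δy=+0 Δt=4 [ok]
  2: Δx=-1 Δy=+0 Δt=4 [ok]
  3: Δx=-2 Δy=+0 Δt=4 [BAD: non-unit step]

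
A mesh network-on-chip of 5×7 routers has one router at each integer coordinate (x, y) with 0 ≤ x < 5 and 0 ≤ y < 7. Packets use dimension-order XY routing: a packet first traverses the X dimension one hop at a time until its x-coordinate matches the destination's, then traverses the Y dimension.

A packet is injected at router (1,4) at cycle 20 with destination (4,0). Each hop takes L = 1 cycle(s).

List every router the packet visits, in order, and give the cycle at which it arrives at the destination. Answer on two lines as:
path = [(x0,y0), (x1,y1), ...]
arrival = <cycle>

[0] x=1 y=4 t=20
[1] x=2 y=4 t=21 →E
[2] x=3 y=4 t=22 →E
[3] x=4 y=4 t=23 →E
[4] x=4 y=3 t=24 →S
[5] x=4 y=2 t=25 →S
[6] x=4 y=1 t=26 →S
[7] x=4 y=0 t=27 →S

path = [(1,4), (2,4), (3,4), (4,4), (4,3), (4,2), (4,1), (4,0)]
arrival = 27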